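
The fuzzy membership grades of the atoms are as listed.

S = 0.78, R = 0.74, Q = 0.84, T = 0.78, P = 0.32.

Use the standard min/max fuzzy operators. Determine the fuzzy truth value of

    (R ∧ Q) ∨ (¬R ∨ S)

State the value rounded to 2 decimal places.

R ∧ Q = min(a, b) on (0.74, 0.84) = 0.74
¬R = 1 − 0.74 = 0.26
¬R ∨ S = max(a, b) on (0.26, 0.78) = 0.78
(R ∧ Q) ∨ (¬R ∨ S) = max(a, b) on (0.74, 0.78) = 0.78

0.78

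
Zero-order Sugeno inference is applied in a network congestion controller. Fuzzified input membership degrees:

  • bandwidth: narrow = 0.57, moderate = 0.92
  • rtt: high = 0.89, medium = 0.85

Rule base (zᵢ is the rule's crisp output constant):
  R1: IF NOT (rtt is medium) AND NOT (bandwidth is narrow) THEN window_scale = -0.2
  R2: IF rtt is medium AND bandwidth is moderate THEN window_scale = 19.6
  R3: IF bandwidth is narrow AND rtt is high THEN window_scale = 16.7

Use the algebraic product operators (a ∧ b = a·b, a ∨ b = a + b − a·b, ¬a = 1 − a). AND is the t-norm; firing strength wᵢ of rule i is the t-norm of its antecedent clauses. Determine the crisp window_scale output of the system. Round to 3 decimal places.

17.570

R1 (z=-0.2): ¬medium=1−0.85=0.15, ¬narrow=1−0.57=0.43; AND[a·b] → w = 0.0645
R2 (z=19.6): medium=0.85, moderate=0.92; AND[a·b] → w = 0.7820
R3 (z=16.7): narrow=0.57, high=0.89; AND[a·b] → w = 0.5073
Weighted average = (0.0645·-0.2 + 0.7820·19.6 + 0.5073·16.7) / (0.0645 + 0.7820 + 0.5073)
  = 23.7862 / 1.3538 = 17.570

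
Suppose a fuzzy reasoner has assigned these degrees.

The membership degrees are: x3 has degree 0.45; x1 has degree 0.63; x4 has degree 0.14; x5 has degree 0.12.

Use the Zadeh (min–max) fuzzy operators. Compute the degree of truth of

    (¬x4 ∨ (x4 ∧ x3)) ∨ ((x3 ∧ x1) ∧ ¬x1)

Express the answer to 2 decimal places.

0.86

¬x4 = 1 − 0.14 = 0.86
x4 ∧ x3 = min(a, b) on (0.14, 0.45) = 0.14
¬x4 ∨ (x4 ∧ x3) = max(a, b) on (0.86, 0.14) = 0.86
x3 ∧ x1 = min(a, b) on (0.45, 0.63) = 0.45
¬x1 = 1 − 0.63 = 0.37
(x3 ∧ x1) ∧ ¬x1 = min(a, b) on (0.45, 0.37) = 0.37
(¬x4 ∨ (x4 ∧ x3)) ∨ ((x3 ∧ x1) ∧ ¬x1) = max(a, b) on (0.86, 0.37) = 0.86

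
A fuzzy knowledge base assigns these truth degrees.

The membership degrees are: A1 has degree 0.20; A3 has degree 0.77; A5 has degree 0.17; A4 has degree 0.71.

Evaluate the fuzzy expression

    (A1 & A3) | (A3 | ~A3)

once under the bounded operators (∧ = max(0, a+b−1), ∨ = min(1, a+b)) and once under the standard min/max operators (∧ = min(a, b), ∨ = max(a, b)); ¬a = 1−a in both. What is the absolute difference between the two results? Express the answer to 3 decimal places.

Under bounded:
  A1 & A3 = max(0, a+b−1) on (0.20, 0.77) = 0.00
  ~A3 = 1 − 0.77 = 0.23
  A3 | ~A3 = min(1, a+b) on (0.77, 0.23) = 1.00
  (A1 & A3) | (A3 | ~A3) = min(1, a+b) on (0.00, 1.00) = 1.00
  → value = 1.0000
Under standard min/max:
  A1 & A3 = min(a, b) on (0.20, 0.77) = 0.20
  ~A3 = 1 − 0.77 = 0.23
  A3 | ~A3 = max(a, b) on (0.77, 0.23) = 0.77
  (A1 & A3) | (A3 | ~A3) = max(a, b) on (0.20, 0.77) = 0.77
  → value = 0.7700
|1.0000 − 0.7700| = 0.230

0.230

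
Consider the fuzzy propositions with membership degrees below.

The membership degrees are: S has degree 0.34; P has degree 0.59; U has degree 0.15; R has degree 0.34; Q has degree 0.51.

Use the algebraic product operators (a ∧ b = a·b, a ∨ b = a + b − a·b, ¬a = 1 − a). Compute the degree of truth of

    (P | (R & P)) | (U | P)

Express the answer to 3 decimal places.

R & P = a·b on (0.3400, 0.5900) = 0.2006
P | (R & P) = a + b − a·b on (0.5900, 0.2006) = 0.6722
U | P = a + b − a·b on (0.1500, 0.5900) = 0.6515
(P | (R & P)) | (U | P) = a + b − a·b on (0.6722, 0.6515) = 0.8858

0.886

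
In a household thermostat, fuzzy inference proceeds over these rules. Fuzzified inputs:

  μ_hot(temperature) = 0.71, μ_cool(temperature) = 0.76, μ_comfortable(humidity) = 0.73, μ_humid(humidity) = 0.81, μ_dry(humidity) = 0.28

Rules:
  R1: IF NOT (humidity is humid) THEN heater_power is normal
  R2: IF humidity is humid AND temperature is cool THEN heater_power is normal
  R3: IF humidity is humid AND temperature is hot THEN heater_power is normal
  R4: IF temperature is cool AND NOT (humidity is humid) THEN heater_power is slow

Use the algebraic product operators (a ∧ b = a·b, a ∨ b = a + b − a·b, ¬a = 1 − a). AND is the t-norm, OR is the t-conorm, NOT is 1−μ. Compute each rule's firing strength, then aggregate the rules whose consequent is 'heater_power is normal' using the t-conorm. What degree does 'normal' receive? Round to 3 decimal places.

R1: ¬humid=1−0.81=0.19 → w = 0.1900
R2: humid=0.81, cool=0.76; AND[a·b] → w = 0.6156
R3: humid=0.81, hot=0.71; AND[a·b] → w = 0.5751
R4: cool=0.76, ¬humid=1−0.81=0.19; AND[a·b] → w = 0.1444
Rules with consequent 'normal': {R1, R2, R3} → strengths 0.1900, 0.6156, 0.5751
Aggregate via t-conorm [a + b − a·b]: 0.8677

0.868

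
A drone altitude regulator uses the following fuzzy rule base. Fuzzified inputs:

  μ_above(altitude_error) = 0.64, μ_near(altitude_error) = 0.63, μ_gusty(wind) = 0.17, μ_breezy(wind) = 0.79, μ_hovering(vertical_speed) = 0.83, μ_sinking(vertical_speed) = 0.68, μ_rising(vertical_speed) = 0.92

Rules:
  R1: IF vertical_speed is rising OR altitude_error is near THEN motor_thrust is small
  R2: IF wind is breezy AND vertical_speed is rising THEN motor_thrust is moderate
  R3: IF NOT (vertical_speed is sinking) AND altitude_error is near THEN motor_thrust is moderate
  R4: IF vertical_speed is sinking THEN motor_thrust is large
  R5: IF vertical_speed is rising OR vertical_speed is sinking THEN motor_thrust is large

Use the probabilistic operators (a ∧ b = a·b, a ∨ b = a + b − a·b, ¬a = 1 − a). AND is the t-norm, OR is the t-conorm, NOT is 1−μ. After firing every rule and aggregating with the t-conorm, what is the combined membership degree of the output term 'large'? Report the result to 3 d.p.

R1: rising=0.92, near=0.63; OR[a + b − a·b] → w = 0.9704
R2: breezy=0.79, rising=0.92; AND[a·b] → w = 0.7268
R3: ¬sinking=1−0.68=0.32, near=0.63; AND[a·b] → w = 0.2016
R4: sinking=0.68 → w = 0.6800
R5: rising=0.92, sinking=0.68; OR[a + b − a·b] → w = 0.9744
Rules with consequent 'large': {R4, R5} → strengths 0.6800, 0.9744
Aggregate via t-conorm [a + b − a·b]: 0.9918

0.992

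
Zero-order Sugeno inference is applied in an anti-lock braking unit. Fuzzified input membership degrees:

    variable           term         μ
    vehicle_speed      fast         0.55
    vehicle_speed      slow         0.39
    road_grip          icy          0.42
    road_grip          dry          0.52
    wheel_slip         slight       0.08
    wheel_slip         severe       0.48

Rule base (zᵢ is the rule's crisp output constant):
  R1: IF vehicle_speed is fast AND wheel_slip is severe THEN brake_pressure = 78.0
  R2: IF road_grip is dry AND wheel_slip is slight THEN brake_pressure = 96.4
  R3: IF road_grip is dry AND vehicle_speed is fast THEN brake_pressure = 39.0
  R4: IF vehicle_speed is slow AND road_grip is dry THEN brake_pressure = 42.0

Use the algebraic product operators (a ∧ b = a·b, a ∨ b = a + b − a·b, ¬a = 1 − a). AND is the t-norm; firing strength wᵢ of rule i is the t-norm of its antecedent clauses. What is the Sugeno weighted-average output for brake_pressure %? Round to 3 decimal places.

R1 (z=78.0): fast=0.55, severe=0.48; AND[a·b] → w = 0.2640
R2 (z=96.4): dry=0.52, slight=0.08; AND[a·b] → w = 0.0416
R3 (z=39.0): dry=0.52, fast=0.55; AND[a·b] → w = 0.2860
R4 (z=42.0): slow=0.39, dry=0.52; AND[a·b] → w = 0.2028
Weighted average = (0.2640·78.0 + 0.0416·96.4 + 0.2860·39.0 + 0.2028·42.0) / (0.2640 + 0.0416 + 0.2860 + 0.2028)
  = 44.2738 / 0.7944 = 55.732

55.732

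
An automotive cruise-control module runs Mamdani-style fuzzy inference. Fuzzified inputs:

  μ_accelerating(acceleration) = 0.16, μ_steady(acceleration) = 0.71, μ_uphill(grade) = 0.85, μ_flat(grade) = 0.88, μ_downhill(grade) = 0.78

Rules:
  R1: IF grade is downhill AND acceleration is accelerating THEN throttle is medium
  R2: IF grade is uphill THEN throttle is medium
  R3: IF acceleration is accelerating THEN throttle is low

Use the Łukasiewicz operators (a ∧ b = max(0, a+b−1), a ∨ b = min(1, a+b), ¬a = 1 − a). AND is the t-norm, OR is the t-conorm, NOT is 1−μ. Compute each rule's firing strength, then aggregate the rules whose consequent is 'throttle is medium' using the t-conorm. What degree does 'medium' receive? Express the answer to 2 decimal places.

0.85

R1: downhill=0.78, accelerating=0.16; AND[max(0, a+b−1)] → w = 0.00
R2: uphill=0.85 → w = 0.85
R3: accelerating=0.16 → w = 0.16
Rules with consequent 'medium': {R1, R2} → strengths 0.00, 0.85
Aggregate via t-conorm [min(1, a+b)]: 0.85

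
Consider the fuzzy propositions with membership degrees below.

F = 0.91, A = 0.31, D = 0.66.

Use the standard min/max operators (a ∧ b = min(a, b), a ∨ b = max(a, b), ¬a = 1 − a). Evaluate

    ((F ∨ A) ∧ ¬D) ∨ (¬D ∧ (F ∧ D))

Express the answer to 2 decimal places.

F ∨ A = max(a, b) on (0.91, 0.31) = 0.91
¬D = 1 − 0.66 = 0.34
(F ∨ A) ∧ ¬D = min(a, b) on (0.91, 0.34) = 0.34
¬D = 1 − 0.66 = 0.34
F ∧ D = min(a, b) on (0.91, 0.66) = 0.66
¬D ∧ (F ∧ D) = min(a, b) on (0.34, 0.66) = 0.34
((F ∨ A) ∧ ¬D) ∨ (¬D ∧ (F ∧ D)) = max(a, b) on (0.34, 0.34) = 0.34

0.34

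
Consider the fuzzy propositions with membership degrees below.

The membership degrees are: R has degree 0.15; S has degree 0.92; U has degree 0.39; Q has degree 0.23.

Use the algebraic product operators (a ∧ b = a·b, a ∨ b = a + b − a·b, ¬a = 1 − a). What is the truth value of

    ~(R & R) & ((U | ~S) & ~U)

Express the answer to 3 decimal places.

R & R = a·b on (0.1500, 0.1500) = 0.0225
~(R & R) = 1 − 0.0225 = 0.9775
~S = 1 − 0.9200 = 0.0800
U | ~S = a + b − a·b on (0.3900, 0.0800) = 0.4388
~U = 1 − 0.3900 = 0.6100
(U | ~S) & ~U = a·b on (0.4388, 0.6100) = 0.2677
~(R & R) & ((U | ~S) & ~U) = a·b on (0.9775, 0.2677) = 0.2616

0.262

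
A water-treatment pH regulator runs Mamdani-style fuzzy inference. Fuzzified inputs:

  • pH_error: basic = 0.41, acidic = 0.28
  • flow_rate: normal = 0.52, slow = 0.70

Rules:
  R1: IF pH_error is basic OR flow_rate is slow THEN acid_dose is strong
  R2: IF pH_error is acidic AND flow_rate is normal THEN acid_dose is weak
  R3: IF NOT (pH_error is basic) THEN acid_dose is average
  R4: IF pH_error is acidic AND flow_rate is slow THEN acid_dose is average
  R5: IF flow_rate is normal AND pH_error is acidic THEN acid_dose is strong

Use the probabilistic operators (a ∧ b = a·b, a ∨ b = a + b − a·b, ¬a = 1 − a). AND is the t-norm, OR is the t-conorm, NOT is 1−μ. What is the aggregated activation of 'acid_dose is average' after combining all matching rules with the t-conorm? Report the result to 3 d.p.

0.670

R1: basic=0.41, slow=0.70; OR[a + b − a·b] → w = 0.8230
R2: acidic=0.28, normal=0.52; AND[a·b] → w = 0.1456
R3: ¬basic=1−0.41=0.59 → w = 0.5900
R4: acidic=0.28, slow=0.70; AND[a·b] → w = 0.1960
R5: normal=0.52, acidic=0.28; AND[a·b] → w = 0.1456
Rules with consequent 'average': {R3, R4} → strengths 0.5900, 0.1960
Aggregate via t-conorm [a + b − a·b]: 0.6704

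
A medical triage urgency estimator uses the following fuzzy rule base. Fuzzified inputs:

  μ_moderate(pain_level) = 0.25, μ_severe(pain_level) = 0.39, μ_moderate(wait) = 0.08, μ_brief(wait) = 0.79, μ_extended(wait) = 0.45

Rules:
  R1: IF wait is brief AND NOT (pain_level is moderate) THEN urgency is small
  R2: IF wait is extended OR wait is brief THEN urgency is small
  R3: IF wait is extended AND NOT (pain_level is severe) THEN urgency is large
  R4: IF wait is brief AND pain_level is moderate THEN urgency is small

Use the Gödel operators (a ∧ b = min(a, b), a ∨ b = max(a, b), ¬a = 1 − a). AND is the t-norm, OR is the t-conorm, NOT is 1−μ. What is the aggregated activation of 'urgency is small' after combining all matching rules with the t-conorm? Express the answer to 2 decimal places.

0.79

R1: brief=0.79, ¬moderate=1−0.25=0.75; AND[min(a, b)] → w = 0.75
R2: extended=0.45, brief=0.79; OR[max(a, b)] → w = 0.79
R3: extended=0.45, ¬severe=1−0.39=0.61; AND[min(a, b)] → w = 0.45
R4: brief=0.79, moderate=0.25; AND[min(a, b)] → w = 0.25
Rules with consequent 'small': {R1, R2, R4} → strengths 0.75, 0.79, 0.25
Aggregate via t-conorm [max(a, b)]: 0.79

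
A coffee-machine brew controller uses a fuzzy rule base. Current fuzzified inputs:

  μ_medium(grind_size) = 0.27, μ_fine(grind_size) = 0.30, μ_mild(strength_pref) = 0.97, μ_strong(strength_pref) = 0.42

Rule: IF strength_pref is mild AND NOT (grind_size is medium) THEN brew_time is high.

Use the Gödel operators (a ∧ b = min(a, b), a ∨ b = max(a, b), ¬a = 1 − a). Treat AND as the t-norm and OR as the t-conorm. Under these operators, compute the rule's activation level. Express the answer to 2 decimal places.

0.73

firing strength: mild=0.97, ¬medium=1−0.27=0.73; AND[min(a, b)] → w = 0.73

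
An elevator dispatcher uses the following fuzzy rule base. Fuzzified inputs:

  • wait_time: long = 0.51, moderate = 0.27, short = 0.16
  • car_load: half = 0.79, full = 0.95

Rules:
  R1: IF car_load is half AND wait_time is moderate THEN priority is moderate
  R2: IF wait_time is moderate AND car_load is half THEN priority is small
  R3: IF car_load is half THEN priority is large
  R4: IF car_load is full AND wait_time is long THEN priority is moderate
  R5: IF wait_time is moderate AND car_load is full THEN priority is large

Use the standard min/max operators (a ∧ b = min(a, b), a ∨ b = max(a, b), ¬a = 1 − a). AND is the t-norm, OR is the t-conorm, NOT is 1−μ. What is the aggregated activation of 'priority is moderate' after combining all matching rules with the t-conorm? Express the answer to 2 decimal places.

R1: half=0.79, moderate=0.27; AND[min(a, b)] → w = 0.27
R2: moderate=0.27, half=0.79; AND[min(a, b)] → w = 0.27
R3: half=0.79 → w = 0.79
R4: full=0.95, long=0.51; AND[min(a, b)] → w = 0.51
R5: moderate=0.27, full=0.95; AND[min(a, b)] → w = 0.27
Rules with consequent 'moderate': {R1, R4} → strengths 0.27, 0.51
Aggregate via t-conorm [max(a, b)]: 0.51

0.51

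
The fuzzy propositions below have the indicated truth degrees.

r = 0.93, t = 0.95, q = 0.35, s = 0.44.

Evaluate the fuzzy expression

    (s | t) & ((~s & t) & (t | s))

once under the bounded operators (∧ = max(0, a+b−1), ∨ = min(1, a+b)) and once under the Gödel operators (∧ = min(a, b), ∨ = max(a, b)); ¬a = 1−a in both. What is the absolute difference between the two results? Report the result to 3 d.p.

Under bounded:
  s | t = min(1, a+b) on (0.44, 0.95) = 1.00
  ~s = 1 − 0.44 = 0.56
  ~s & t = max(0, a+b−1) on (0.56, 0.95) = 0.51
  t | s = min(1, a+b) on (0.95, 0.44) = 1.00
  (~s & t) & (t | s) = max(0, a+b−1) on (0.51, 1.00) = 0.51
  (s | t) & ((~s & t) & (t | s)) = max(0, a+b−1) on (1.00, 0.51) = 0.51
  → value = 0.5100
Under Gödel:
  s | t = max(a, b) on (0.44, 0.95) = 0.95
  ~s = 1 − 0.44 = 0.56
  ~s & t = min(a, b) on (0.56, 0.95) = 0.56
  t | s = max(a, b) on (0.95, 0.44) = 0.95
  (~s & t) & (t | s) = min(a, b) on (0.56, 0.95) = 0.56
  (s | t) & ((~s & t) & (t | s)) = min(a, b) on (0.95, 0.56) = 0.56
  → value = 0.5600
|0.5100 − 0.5600| = 0.050

0.050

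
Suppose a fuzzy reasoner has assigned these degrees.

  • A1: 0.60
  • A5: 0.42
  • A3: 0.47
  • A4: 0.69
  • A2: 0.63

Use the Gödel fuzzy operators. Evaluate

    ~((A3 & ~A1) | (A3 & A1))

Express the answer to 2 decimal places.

0.53

~A1 = 1 − 0.60 = 0.40
A3 & ~A1 = min(a, b) on (0.47, 0.40) = 0.40
A3 & A1 = min(a, b) on (0.47, 0.60) = 0.47
(A3 & ~A1) | (A3 & A1) = max(a, b) on (0.40, 0.47) = 0.47
~((A3 & ~A1) | (A3 & A1)) = 1 − 0.47 = 0.53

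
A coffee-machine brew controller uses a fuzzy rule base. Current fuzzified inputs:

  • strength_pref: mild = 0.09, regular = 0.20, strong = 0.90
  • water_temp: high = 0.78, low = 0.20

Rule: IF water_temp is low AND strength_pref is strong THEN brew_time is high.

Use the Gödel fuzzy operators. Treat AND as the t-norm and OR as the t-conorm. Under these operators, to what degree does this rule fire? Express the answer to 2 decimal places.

firing strength: low=0.20, strong=0.90; AND[min(a, b)] → w = 0.20

0.20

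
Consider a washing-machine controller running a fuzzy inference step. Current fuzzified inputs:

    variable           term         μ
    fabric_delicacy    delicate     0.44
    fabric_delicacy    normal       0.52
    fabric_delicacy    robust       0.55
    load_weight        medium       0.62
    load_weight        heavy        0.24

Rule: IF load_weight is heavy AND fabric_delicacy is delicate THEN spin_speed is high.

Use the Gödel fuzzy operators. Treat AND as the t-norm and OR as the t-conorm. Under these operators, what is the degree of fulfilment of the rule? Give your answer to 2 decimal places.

0.24

firing strength: heavy=0.24, delicate=0.44; AND[min(a, b)] → w = 0.24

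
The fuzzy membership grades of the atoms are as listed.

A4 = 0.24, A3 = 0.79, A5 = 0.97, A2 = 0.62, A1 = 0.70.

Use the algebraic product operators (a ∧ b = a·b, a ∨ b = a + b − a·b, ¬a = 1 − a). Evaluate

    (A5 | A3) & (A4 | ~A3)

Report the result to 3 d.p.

A5 | A3 = a + b − a·b on (0.9700, 0.7900) = 0.9937
~A3 = 1 − 0.7900 = 0.2100
A4 | ~A3 = a + b − a·b on (0.2400, 0.2100) = 0.3996
(A5 | A3) & (A4 | ~A3) = a·b on (0.9937, 0.3996) = 0.3971

0.397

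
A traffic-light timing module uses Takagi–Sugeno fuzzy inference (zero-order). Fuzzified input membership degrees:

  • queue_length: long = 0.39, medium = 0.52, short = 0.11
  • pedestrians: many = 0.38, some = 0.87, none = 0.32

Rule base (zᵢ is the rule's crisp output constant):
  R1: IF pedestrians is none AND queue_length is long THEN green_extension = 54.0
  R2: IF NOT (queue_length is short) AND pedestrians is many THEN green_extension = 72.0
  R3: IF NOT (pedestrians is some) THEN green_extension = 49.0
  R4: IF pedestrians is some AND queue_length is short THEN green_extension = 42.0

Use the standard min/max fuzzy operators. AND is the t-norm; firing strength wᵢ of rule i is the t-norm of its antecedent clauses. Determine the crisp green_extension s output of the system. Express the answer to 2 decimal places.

59.18

R1 (z=54.0): none=0.32, long=0.39; AND[min(a, b)] → w = 0.32
R2 (z=72.0): ¬short=1−0.11=0.89, many=0.38; AND[min(a, b)] → w = 0.38
R3 (z=49.0): ¬some=1−0.87=0.13 → w = 0.13
R4 (z=42.0): some=0.87, short=0.11; AND[min(a, b)] → w = 0.11
Weighted average = (0.32·54.0 + 0.38·72.0 + 0.13·49.0 + 0.11·42.0) / (0.32 + 0.38 + 0.13 + 0.11)
  = 55.6300 / 0.9400 = 59.18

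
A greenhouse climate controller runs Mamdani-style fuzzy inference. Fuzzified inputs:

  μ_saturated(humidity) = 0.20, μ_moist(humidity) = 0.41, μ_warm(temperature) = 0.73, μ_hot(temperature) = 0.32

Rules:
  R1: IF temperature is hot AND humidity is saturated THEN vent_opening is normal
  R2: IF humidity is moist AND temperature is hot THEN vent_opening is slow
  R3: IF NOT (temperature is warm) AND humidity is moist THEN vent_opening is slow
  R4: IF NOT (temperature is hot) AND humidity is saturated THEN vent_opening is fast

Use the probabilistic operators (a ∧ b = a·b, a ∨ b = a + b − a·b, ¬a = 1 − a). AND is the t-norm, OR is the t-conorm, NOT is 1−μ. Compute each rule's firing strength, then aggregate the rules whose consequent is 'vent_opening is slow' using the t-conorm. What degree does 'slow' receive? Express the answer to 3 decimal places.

R1: hot=0.32, saturated=0.20; AND[a·b] → w = 0.0640
R2: moist=0.41, hot=0.32; AND[a·b] → w = 0.1312
R3: ¬warm=1−0.73=0.27, moist=0.41; AND[a·b] → w = 0.1107
R4: ¬hot=1−0.32=0.68, saturated=0.20; AND[a·b] → w = 0.1360
Rules with consequent 'slow': {R2, R3} → strengths 0.1312, 0.1107
Aggregate via t-conorm [a + b − a·b]: 0.2274

0.227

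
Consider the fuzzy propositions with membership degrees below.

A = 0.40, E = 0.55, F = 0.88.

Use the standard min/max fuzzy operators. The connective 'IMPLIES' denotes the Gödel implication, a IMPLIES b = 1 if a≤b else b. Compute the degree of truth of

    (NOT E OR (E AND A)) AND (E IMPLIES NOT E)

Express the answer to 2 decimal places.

NOT E = 1 − 0.55 = 0.45
E AND A = min(a, b) on (0.55, 0.40) = 0.40
NOT E OR (E AND A) = max(a, b) on (0.45, 0.40) = 0.45
NOT E = 1 − 0.55 = 0.45
E IMPLIES NOT E  [Gödel: 1 if a≤b else b] with a=0.55, b=0.45 → 0.45
(NOT E OR (E AND A)) AND (E IMPLIES NOT E) = min(a, b) on (0.45, 0.45) = 0.45

0.45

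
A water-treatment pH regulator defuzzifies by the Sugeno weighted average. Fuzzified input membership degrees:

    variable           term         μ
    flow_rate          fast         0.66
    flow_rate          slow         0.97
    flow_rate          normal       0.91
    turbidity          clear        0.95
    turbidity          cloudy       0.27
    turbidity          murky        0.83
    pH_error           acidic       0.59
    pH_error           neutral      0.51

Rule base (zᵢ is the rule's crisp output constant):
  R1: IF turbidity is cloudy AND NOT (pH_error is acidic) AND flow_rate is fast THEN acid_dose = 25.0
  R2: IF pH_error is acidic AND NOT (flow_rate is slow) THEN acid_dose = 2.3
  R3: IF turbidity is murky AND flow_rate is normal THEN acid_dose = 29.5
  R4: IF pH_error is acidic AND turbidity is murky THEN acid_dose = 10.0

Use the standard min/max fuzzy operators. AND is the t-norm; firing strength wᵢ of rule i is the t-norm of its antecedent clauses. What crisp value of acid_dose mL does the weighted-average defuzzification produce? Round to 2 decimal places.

21.63

R1 (z=25.0): cloudy=0.27, ¬acidic=1−0.59=0.41, fast=0.66; AND[min(a, b)] → w = 0.27
R2 (z=2.3): acidic=0.59, ¬slow=1−0.97=0.03; AND[min(a, b)] → w = 0.03
R3 (z=29.5): murky=0.83, normal=0.91; AND[min(a, b)] → w = 0.83
R4 (z=10.0): acidic=0.59, murky=0.83; AND[min(a, b)] → w = 0.59
Weighted average = (0.27·25.0 + 0.03·2.3 + 0.83·29.5 + 0.59·10.0) / (0.27 + 0.03 + 0.83 + 0.59)
  = 37.2040 / 1.7200 = 21.63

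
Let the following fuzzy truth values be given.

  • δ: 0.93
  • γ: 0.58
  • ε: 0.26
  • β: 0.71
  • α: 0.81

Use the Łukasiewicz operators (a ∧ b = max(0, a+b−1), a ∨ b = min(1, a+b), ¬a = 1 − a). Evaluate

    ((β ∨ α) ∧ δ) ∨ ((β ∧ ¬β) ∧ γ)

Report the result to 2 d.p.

0.93

β ∨ α = min(1, a+b) on (0.71, 0.81) = 1.00
(β ∨ α) ∧ δ = max(0, a+b−1) on (1.00, 0.93) = 0.93
¬β = 1 − 0.71 = 0.29
β ∧ ¬β = max(0, a+b−1) on (0.71, 0.29) = 0.00
(β ∧ ¬β) ∧ γ = max(0, a+b−1) on (0.00, 0.58) = 0.00
((β ∨ α) ∧ δ) ∨ ((β ∧ ¬β) ∧ γ) = min(1, a+b) on (0.93, 0.00) = 0.93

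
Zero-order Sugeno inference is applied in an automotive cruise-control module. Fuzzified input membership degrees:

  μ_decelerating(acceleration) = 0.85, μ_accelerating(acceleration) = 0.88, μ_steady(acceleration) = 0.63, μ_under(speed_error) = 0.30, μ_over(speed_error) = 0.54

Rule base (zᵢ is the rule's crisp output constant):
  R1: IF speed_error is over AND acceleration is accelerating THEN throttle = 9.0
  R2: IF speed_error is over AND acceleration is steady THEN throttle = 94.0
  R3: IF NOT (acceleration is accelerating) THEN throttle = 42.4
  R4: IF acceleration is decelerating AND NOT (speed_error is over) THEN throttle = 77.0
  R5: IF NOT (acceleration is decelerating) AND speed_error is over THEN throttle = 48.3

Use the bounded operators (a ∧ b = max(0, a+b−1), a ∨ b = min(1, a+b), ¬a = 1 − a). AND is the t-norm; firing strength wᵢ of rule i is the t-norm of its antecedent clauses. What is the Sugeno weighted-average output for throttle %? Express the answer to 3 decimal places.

R1 (z=9.0): over=0.54, accelerating=0.88; AND[max(0, a+b−1)] → w = 0.42
R2 (z=94.0): over=0.54, steady=0.63; AND[max(0, a+b−1)] → w = 0.17
R3 (z=42.4): ¬accelerating=1−0.88=0.12 → w = 0.12
R4 (z=77.0): decelerating=0.85, ¬over=1−0.54=0.46; AND[max(0, a+b−1)] → w = 0.31
R5 (z=48.3): ¬decelerating=1−0.85=0.15, over=0.54; AND[max(0, a+b−1)] → w = 0.00
Weighted average = (0.42·9.0 + 0.17·94.0 + 0.12·42.4 + 0.31·77.0 + 0.00·48.3) / (0.42 + 0.17 + 0.12 + 0.31 + 0.00)
  = 48.7180 / 1.0200 = 47.763

47.763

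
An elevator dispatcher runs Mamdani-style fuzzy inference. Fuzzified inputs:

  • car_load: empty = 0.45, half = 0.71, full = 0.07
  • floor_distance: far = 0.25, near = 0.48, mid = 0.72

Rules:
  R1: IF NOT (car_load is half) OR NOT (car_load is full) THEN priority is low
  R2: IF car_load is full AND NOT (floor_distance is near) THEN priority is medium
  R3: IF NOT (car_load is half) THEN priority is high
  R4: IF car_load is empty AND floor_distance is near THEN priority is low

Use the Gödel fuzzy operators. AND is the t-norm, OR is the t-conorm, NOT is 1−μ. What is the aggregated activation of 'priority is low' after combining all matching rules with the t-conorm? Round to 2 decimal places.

0.93

R1: ¬half=1−0.71=0.29, ¬full=1−0.07=0.93; OR[max(a, b)] → w = 0.93
R2: full=0.07, ¬near=1−0.48=0.52; AND[min(a, b)] → w = 0.07
R3: ¬half=1−0.71=0.29 → w = 0.29
R4: empty=0.45, near=0.48; AND[min(a, b)] → w = 0.45
Rules with consequent 'low': {R1, R4} → strengths 0.93, 0.45
Aggregate via t-conorm [max(a, b)]: 0.93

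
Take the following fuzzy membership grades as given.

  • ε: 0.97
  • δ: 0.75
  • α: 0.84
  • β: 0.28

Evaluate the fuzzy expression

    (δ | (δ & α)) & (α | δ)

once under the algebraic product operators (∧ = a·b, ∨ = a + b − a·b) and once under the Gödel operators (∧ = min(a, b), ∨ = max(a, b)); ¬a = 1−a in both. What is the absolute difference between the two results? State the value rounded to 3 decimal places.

Under algebraic product:
  δ & α = a·b on (0.7500, 0.8400) = 0.6300
  δ | (δ & α) = a + b − a·b on (0.7500, 0.6300) = 0.9075
  α | δ = a + b − a·b on (0.8400, 0.7500) = 0.9600
  (δ | (δ & α)) & (α | δ) = a·b on (0.9075, 0.9600) = 0.8712
  → value = 0.8712
Under Gödel:
  δ & α = min(a, b) on (0.75, 0.84) = 0.75
  δ | (δ & α) = max(a, b) on (0.75, 0.75) = 0.75
  α | δ = max(a, b) on (0.84, 0.75) = 0.84
  (δ | (δ & α)) & (α | δ) = min(a, b) on (0.75, 0.84) = 0.75
  → value = 0.7500
|0.8712 − 0.7500| = 0.121

0.121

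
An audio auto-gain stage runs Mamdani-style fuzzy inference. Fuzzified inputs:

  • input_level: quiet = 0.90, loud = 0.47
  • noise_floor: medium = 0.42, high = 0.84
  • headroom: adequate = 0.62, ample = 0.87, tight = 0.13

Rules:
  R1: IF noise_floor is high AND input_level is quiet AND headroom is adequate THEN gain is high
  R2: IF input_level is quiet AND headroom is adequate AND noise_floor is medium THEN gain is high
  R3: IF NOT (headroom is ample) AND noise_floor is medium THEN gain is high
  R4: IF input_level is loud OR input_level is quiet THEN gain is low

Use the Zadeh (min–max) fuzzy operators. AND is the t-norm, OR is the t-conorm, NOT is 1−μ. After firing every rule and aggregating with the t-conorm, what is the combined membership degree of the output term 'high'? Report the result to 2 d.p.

0.62

R1: high=0.84, quiet=0.90, adequate=0.62; AND[min(a, b)] → w = 0.62
R2: quiet=0.90, adequate=0.62, medium=0.42; AND[min(a, b)] → w = 0.42
R3: ¬ample=1−0.87=0.13, medium=0.42; AND[min(a, b)] → w = 0.13
R4: loud=0.47, quiet=0.90; OR[max(a, b)] → w = 0.90
Rules with consequent 'high': {R1, R2, R3} → strengths 0.62, 0.42, 0.13
Aggregate via t-conorm [max(a, b)]: 0.62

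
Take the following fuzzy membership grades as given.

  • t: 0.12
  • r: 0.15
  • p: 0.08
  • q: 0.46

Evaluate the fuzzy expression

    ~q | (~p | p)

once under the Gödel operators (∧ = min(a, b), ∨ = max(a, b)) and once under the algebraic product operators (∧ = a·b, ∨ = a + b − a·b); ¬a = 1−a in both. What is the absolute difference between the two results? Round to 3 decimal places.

Under Gödel:
  ~q = 1 − 0.46 = 0.54
  ~p = 1 − 0.08 = 0.92
  ~p | p = max(a, b) on (0.92, 0.08) = 0.92
  ~q | (~p | p) = max(a, b) on (0.54, 0.92) = 0.92
  → value = 0.9200
Under algebraic product:
  ~q = 1 − 0.4600 = 0.5400
  ~p = 1 − 0.0800 = 0.9200
  ~p | p = a + b − a·b on (0.9200, 0.0800) = 0.9264
  ~q | (~p | p) = a + b − a·b on (0.5400, 0.9264) = 0.9661
  → value = 0.9661
|0.9200 − 0.9661| = 0.046

0.046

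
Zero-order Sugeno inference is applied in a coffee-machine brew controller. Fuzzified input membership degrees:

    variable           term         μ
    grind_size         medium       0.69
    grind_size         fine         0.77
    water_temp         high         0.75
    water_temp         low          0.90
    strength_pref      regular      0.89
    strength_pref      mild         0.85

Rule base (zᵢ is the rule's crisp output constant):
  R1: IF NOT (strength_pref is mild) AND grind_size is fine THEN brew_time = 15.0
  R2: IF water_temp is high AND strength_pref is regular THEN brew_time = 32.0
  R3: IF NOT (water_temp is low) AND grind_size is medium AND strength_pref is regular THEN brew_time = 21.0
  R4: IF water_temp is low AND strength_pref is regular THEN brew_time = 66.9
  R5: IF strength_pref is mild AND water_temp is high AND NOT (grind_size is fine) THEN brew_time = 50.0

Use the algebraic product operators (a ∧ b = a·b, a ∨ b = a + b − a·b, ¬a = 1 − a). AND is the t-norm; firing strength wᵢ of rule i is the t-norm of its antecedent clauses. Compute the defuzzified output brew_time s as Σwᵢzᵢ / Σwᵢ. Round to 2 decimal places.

47.60

R1 (z=15.0): ¬mild=1−0.85=0.15, fine=0.77; AND[a·b] → w = 0.1155
R2 (z=32.0): high=0.75, regular=0.89; AND[a·b] → w = 0.6675
R3 (z=21.0): ¬low=1−0.90=0.10, medium=0.69, regular=0.89; AND[a·b] → w = 0.0614
R4 (z=66.9): low=0.90, regular=0.89; AND[a·b] → w = 0.8010
R5 (z=50.0): mild=0.85, high=0.75, ¬fine=1−0.77=0.23; AND[a·b] → w = 0.1466
Weighted average = (0.1155·15.0 + 0.6675·32.0 + 0.0614·21.0 + 0.8010·66.9 + 0.1466·50.0) / (0.1155 + 0.6675 + 0.0614 + 0.8010 + 0.1466)
  = 85.3003 / 1.7920 = 47.60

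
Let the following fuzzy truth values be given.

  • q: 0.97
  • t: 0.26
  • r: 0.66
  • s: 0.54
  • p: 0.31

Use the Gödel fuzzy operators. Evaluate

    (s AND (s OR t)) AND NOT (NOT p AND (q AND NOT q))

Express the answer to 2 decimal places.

0.54

s OR t = max(a, b) on (0.54, 0.26) = 0.54
s AND (s OR t) = min(a, b) on (0.54, 0.54) = 0.54
NOT p = 1 − 0.31 = 0.69
NOT q = 1 − 0.97 = 0.03
q AND NOT q = min(a, b) on (0.97, 0.03) = 0.03
NOT p AND (q AND NOT q) = min(a, b) on (0.69, 0.03) = 0.03
NOT (NOT p AND (q AND NOT q)) = 1 − 0.03 = 0.97
(s AND (s OR t)) AND NOT (NOT p AND (q AND NOT q)) = min(a, b) on (0.54, 0.97) = 0.54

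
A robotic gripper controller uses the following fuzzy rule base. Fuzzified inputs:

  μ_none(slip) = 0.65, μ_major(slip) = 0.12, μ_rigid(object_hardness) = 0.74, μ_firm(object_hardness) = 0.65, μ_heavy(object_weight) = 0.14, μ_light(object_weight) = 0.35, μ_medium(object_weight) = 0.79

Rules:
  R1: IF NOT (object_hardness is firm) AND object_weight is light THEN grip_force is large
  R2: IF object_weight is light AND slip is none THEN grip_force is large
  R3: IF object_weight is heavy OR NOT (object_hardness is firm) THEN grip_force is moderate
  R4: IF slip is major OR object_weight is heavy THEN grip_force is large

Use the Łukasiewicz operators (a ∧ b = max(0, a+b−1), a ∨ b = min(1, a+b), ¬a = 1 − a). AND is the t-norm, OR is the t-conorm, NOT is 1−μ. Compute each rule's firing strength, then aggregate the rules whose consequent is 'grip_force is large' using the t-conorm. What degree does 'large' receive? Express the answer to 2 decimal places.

0.26

R1: ¬firm=1−0.65=0.35, light=0.35; AND[max(0, a+b−1)] → w = 0.00
R2: light=0.35, none=0.65; AND[max(0, a+b−1)] → w = 0.00
R3: heavy=0.14, ¬firm=1−0.65=0.35; OR[min(1, a+b)] → w = 0.49
R4: major=0.12, heavy=0.14; OR[min(1, a+b)] → w = 0.26
Rules with consequent 'large': {R1, R2, R4} → strengths 0.00, 0.00, 0.26
Aggregate via t-conorm [min(1, a+b)]: 0.26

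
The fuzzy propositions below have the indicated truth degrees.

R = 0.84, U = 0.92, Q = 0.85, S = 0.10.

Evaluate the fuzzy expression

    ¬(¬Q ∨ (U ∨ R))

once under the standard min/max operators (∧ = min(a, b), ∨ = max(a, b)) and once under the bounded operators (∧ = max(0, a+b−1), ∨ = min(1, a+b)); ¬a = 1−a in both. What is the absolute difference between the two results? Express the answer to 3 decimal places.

0.080

Under standard min/max:
  ¬Q = 1 − 0.85 = 0.15
  U ∨ R = max(a, b) on (0.92, 0.84) = 0.92
  ¬Q ∨ (U ∨ R) = max(a, b) on (0.15, 0.92) = 0.92
  ¬(¬Q ∨ (U ∨ R)) = 1 − 0.92 = 0.08
  → value = 0.0800
Under bounded:
  ¬Q = 1 − 0.85 = 0.15
  U ∨ R = min(1, a+b) on (0.92, 0.84) = 1.00
  ¬Q ∨ (U ∨ R) = min(1, a+b) on (0.15, 1.00) = 1.00
  ¬(¬Q ∨ (U ∨ R)) = 1 − 1.00 = 0.00
  → value = 0.0000
|0.0800 − 0.0000| = 0.080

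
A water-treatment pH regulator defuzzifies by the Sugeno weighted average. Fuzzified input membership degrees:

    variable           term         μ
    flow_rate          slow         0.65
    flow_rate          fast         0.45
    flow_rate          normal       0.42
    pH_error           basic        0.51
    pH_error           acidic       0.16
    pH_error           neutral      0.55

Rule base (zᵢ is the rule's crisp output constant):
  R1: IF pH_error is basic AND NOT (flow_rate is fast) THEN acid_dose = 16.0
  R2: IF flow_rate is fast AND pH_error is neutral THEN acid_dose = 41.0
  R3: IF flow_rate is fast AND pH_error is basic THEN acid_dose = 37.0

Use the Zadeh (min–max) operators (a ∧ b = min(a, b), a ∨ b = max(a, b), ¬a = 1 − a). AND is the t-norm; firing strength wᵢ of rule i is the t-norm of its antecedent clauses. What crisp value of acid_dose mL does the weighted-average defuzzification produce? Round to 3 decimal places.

R1 (z=16.0): basic=0.51, ¬fast=1−0.45=0.55; AND[min(a, b)] → w = 0.51
R2 (z=41.0): fast=0.45, neutral=0.55; AND[min(a, b)] → w = 0.45
R3 (z=37.0): fast=0.45, basic=0.51; AND[min(a, b)] → w = 0.45
Weighted average = (0.51·16.0 + 0.45·41.0 + 0.45·37.0) / (0.51 + 0.45 + 0.45)
  = 43.2600 / 1.4100 = 30.681

30.681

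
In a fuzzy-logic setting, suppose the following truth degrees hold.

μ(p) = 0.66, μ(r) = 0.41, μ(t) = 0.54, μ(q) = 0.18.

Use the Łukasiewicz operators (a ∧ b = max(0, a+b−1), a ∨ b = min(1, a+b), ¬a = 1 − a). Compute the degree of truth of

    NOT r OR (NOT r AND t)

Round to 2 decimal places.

NOT r = 1 − 0.41 = 0.59
NOT r = 1 − 0.41 = 0.59
NOT r AND t = max(0, a+b−1) on (0.59, 0.54) = 0.13
NOT r OR (NOT r AND t) = min(1, a+b) on (0.59, 0.13) = 0.72

0.72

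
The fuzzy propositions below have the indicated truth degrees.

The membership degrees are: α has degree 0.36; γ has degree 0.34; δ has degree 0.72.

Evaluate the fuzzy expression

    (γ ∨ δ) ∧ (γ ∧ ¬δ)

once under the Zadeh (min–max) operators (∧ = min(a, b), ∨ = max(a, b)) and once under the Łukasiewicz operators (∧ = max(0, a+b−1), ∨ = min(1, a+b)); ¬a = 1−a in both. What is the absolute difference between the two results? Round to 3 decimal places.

0.280

Under Zadeh (min–max):
  γ ∨ δ = max(a, b) on (0.34, 0.72) = 0.72
  ¬δ = 1 − 0.72 = 0.28
  γ ∧ ¬δ = min(a, b) on (0.34, 0.28) = 0.28
  (γ ∨ δ) ∧ (γ ∧ ¬δ) = min(a, b) on (0.72, 0.28) = 0.28
  → value = 0.2800
Under Łukasiewicz:
  γ ∨ δ = min(1, a+b) on (0.34, 0.72) = 1.00
  ¬δ = 1 − 0.72 = 0.28
  γ ∧ ¬δ = max(0, a+b−1) on (0.34, 0.28) = 0.00
  (γ ∨ δ) ∧ (γ ∧ ¬δ) = max(0, a+b−1) on (1.00, 0.00) = 0.00
  → value = 0.0000
|0.2800 − 0.0000| = 0.280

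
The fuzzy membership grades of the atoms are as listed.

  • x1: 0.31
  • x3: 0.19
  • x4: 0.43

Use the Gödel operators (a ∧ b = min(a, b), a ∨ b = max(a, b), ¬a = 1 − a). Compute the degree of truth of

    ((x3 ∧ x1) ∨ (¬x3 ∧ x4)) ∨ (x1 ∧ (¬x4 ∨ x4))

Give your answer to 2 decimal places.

0.43

x3 ∧ x1 = min(a, b) on (0.19, 0.31) = 0.19
¬x3 = 1 − 0.19 = 0.81
¬x3 ∧ x4 = min(a, b) on (0.81, 0.43) = 0.43
(x3 ∧ x1) ∨ (¬x3 ∧ x4) = max(a, b) on (0.19, 0.43) = 0.43
¬x4 = 1 − 0.43 = 0.57
¬x4 ∨ x4 = max(a, b) on (0.57, 0.43) = 0.57
x1 ∧ (¬x4 ∨ x4) = min(a, b) on (0.31, 0.57) = 0.31
((x3 ∧ x1) ∨ (¬x3 ∧ x4)) ∨ (x1 ∧ (¬x4 ∨ x4)) = max(a, b) on (0.43, 0.31) = 0.43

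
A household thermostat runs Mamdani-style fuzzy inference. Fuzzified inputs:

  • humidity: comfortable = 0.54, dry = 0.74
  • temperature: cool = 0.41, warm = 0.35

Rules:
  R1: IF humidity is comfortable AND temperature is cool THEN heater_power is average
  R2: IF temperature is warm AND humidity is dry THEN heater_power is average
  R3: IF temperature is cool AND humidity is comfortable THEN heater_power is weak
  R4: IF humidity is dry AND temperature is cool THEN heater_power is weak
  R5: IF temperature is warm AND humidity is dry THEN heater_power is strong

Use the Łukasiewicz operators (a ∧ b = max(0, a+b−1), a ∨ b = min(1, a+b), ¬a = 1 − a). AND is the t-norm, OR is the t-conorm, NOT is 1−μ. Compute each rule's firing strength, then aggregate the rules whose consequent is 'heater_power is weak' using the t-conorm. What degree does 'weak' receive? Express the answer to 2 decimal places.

0.15

R1: comfortable=0.54, cool=0.41; AND[max(0, a+b−1)] → w = 0.00
R2: warm=0.35, dry=0.74; AND[max(0, a+b−1)] → w = 0.09
R3: cool=0.41, comfortable=0.54; AND[max(0, a+b−1)] → w = 0.00
R4: dry=0.74, cool=0.41; AND[max(0, a+b−1)] → w = 0.15
R5: warm=0.35, dry=0.74; AND[max(0, a+b−1)] → w = 0.09
Rules with consequent 'weak': {R3, R4} → strengths 0.00, 0.15
Aggregate via t-conorm [min(1, a+b)]: 0.15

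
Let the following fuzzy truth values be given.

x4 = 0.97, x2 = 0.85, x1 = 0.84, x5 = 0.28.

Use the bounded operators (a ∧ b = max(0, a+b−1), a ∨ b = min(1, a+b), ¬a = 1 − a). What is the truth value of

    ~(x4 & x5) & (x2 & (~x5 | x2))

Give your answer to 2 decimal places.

0.60

x4 & x5 = max(0, a+b−1) on (0.97, 0.28) = 0.25
~(x4 & x5) = 1 − 0.25 = 0.75
~x5 = 1 − 0.28 = 0.72
~x5 | x2 = min(1, a+b) on (0.72, 0.85) = 1.00
x2 & (~x5 | x2) = max(0, a+b−1) on (0.85, 1.00) = 0.85
~(x4 & x5) & (x2 & (~x5 | x2)) = max(0, a+b−1) on (0.75, 0.85) = 0.60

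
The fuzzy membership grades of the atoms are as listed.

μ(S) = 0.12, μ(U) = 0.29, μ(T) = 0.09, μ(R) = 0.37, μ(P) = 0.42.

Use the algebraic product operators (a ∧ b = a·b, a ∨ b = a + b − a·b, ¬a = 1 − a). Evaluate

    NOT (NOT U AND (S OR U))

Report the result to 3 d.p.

NOT U = 1 − 0.2900 = 0.7100
S OR U = a + b − a·b on (0.1200, 0.2900) = 0.3752
NOT U AND (S OR U) = a·b on (0.7100, 0.3752) = 0.2664
NOT (NOT U AND (S OR U)) = 1 − 0.2664 = 0.7336

0.734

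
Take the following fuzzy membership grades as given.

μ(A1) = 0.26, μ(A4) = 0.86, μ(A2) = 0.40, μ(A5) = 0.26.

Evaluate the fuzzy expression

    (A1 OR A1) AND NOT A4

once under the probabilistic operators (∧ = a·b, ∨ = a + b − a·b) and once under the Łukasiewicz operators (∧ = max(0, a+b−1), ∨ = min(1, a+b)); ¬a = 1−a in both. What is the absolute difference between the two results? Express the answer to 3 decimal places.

0.063

Under probabilistic:
  A1 OR A1 = a + b − a·b on (0.2600, 0.2600) = 0.4524
  NOT A4 = 1 − 0.8600 = 0.1400
  (A1 OR A1) AND NOT A4 = a·b on (0.4524, 0.1400) = 0.0633
  → value = 0.0633
Under Łukasiewicz:
  A1 OR A1 = min(1, a+b) on (0.26, 0.26) = 0.52
  NOT A4 = 1 − 0.86 = 0.14
  (A1 OR A1) AND NOT A4 = max(0, a+b−1) on (0.52, 0.14) = 0.00
  → value = 0.0000
|0.0633 − 0.0000| = 0.063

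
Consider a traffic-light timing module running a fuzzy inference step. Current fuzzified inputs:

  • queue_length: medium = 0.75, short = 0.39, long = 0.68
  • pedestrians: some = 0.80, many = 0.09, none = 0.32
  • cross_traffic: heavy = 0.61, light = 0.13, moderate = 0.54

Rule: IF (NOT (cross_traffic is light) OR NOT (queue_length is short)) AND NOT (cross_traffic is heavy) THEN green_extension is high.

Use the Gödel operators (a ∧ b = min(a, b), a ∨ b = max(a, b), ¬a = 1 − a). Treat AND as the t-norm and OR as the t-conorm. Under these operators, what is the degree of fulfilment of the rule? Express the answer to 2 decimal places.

firing strength: (¬light=1−0.13=0.87 OR ¬short=1−0.39=0.61) = 0.87; AND[min(a, b)] with ¬heavy=1−0.61=0.39 → w = 0.39

0.39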